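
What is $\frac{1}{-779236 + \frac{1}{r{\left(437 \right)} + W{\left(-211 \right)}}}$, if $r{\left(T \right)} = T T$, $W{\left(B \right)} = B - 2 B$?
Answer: $- \frac{191180}{148974338479} \approx -1.2833 \cdot 10^{-6}$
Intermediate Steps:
$W{\left(B \right)} = - B$
$r{\left(T \right)} = T^{2}$
$\frac{1}{-779236 + \frac{1}{r{\left(437 \right)} + W{\left(-211 \right)}}} = \frac{1}{-779236 + \frac{1}{437^{2} - -211}} = \frac{1}{-779236 + \frac{1}{190969 + 211}} = \frac{1}{-779236 + \frac{1}{191180}} = \frac{1}{- \frac{148974338479}{191180}} = - \frac{191180}{148974338479}$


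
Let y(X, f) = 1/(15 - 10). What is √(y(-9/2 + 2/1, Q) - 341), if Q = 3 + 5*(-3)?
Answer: 2*I*√2130/5 ≈ 18.461*I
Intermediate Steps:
Q = -12 (Q = 3 - 15 = -12)
y(X, f) = ⅕ (y(X, f) = 1/5 = ⅕)
√(y(-9/2 + 2/1, Q) - 341) = √(⅕ - 341) = √(-1704/5) = 2*I*√2130/5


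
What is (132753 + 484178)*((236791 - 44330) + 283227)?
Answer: 293466673528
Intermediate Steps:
(132753 + 484178)*((236791 - 44330) + 283227) = 616931*(192461 + 283227) = 616931*475688 = 293466673528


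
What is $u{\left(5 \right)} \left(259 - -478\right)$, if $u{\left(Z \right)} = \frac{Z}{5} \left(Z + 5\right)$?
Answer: $7370$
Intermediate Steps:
$u{\left(Z \right)} = \frac{Z \left(5 + Z\right)}{5}$ ($u{\left(Z \right)} = Z \frac{1}{5} \left(5 + Z\right) = \frac{Z}{5} \left(5 + Z\right) = \frac{Z \left(5 + Z\right)}{5}$)
$u{\left(5 \right)} \left(259 - -478\right) = \frac{1}{5} \cdot 5 \left(5 + 5\right) \left(259 - -478\right) = \frac{1}{5} \cdot 5 \cdot 10 \left(259 + 478\right) = 10 \cdot 737 = 7370$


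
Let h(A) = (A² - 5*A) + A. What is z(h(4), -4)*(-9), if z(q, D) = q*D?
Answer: 0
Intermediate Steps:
h(A) = A² - 4*A
z(q, D) = D*q
z(h(4), -4)*(-9) = -16*(-4 + 4)*(-9) = -16*0*(-9) = -4*0*(-9) = 0*(-9) = 0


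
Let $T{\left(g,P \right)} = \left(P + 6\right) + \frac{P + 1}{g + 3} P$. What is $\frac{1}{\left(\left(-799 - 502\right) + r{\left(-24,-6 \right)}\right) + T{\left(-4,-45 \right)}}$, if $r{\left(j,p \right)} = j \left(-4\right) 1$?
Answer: $- \frac{1}{3224} \approx -0.00031017$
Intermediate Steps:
$r{\left(j,p \right)} = - 4 j$ ($r{\left(j,p \right)} = - 4 j 1 = - 4 j$)
$T{\left(g,P \right)} = 6 + P + \frac{P \left(1 + P\right)}{3 + g}$ ($T{\left(g,P \right)} = \left(6 + P\right) + \frac{1 + P}{3 + g} P = \left(6 + P\right) + \frac{P \left(1 + P\right)}{3 + g} = 6 + P + \frac{P \left(1 + P\right)}{3 + g}$)
$\frac{1}{\left(\left(-799 - 502\right) + r{\left(-24,-6 \right)}\right) + T{\left(-4,-45 \right)}} = \frac{1}{\left(\left(-799 - 502\right) - -96\right) + \frac{18 + \left(-45\right)^{2} + 4 \left(-45\right) + 6 \left(-4\right) - -180}{3 - 4}} = \frac{1}{\left(-1301 + 96\right) + \frac{18 + 2025 - 180 - 24 + 180}{-1}} = \frac{1}{-1205 - 2019} = \frac{1}{-3224} = - \frac{1}{3224}$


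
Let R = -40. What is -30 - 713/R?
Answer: -487/40 ≈ -12.175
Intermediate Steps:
-30 - 713/R = -30 - 713/(-40) = -30 - 713*(-1)/40 = -30 - 23*(-31/40) = -30 + 713/40 = -487/40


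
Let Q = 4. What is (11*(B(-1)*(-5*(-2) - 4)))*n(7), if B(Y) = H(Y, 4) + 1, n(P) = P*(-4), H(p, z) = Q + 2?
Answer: -12936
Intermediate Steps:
H(p, z) = 6 (H(p, z) = 4 + 2 = 6)
n(P) = -4*P
B(Y) = 7 (B(Y) = 6 + 1 = 7)
(11*(B(-1)*(-5*(-2) - 4)))*n(7) = (11*(7*(-5*(-2) - 4)))*(-4*7) = (11*(7*(10 - 4)))*(-28) = (11*(7*6))*(-28) = (11*42)*(-28) = 462*(-28) = -12936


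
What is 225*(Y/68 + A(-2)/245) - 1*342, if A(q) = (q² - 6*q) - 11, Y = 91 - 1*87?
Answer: -270036/833 ≈ -324.17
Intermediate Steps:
Y = 4 (Y = 91 - 87 = 4)
A(q) = -11 + q² - 6*q
225*(Y/68 + A(-2)/245) - 1*342 = 225*(4/68 + (-11 + (-2)² - 6*(-2))/245) - 1*342 = 225*(4*(1/68) + (-11 + 4 + 12)*(1/245)) - 342 = 225*(1/17 + 5*(1/245)) - 342 = 225*(1/17 + 1/49) - 342 = 225*(66/833) - 342 = 14850/833 - 342 = -270036/833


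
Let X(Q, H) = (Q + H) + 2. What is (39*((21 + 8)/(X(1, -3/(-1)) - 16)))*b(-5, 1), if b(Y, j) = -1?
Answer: 1131/10 ≈ 113.10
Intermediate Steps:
X(Q, H) = 2 + H + Q (X(Q, H) = (H + Q) + 2 = 2 + H + Q)
(39*((21 + 8)/(X(1, -3/(-1)) - 16)))*b(-5, 1) = (39*((21 + 8)/((2 - 3/(-1) + 1) - 16)))*(-1) = (39*(29/((2 - 3*(-1) + 1) - 16)))*(-1) = (39*(29/((2 + 3 + 1) - 16)))*(-1) = (39*(29/(6 - 16)))*(-1) = (39*(29/(-10)))*(-1) = (39*(29*(-1/10)))*(-1) = (39*(-29/10))*(-1) = -1131/10*(-1) = 1131/10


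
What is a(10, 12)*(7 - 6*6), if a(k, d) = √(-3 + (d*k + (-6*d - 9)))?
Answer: -174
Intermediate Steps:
a(k, d) = √(-12 - 6*d + d*k) (a(k, d) = √(-3 + (d*k + (-9 - 6*d))) = √(-3 + (-9 - 6*d + d*k)) = √(-12 - 6*d + d*k))
a(10, 12)*(7 - 6*6) = √(-12 - 6*12 + 12*10)*(7 - 6*6) = √(-12 - 72 + 120)*(7 - 36) = √36*(-29) = 6*(-29) = -174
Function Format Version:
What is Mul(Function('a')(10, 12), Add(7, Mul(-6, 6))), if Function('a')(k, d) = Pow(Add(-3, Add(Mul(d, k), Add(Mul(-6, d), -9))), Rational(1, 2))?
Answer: -174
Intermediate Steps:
Function('a')(k, d) = Pow(Add(-12, Mul(-6, d), Mul(d, k)), Rational(1, 2)) (Function('a')(k, d) = Pow(Add(-3, Add(Mul(d, k), Add(-9, Mul(-6, d)))), Rational(1, 2)) = Pow(Add(-3, Add(-9, Mul(-6, d), Mul(d, k))), Rational(1, 2)) = Pow(Add(-12, Mul(-6, d), Mul(d, k)), Rational(1, 2)))
Mul(Function('a')(10, 12), Add(7, Mul(-6, 6))) = Mul(Pow(Add(-12, Mul(-6, 12), Mul(12, 10)), Rational(1, 2)), Add(7, Mul(-6, 6))) = Mul(Pow(Add(-12, -72, 120), Rational(1, 2)), Add(7, -36)) = Mul(Pow(36, Rational(1, 2)), -29) = Mul(6, -29) = -174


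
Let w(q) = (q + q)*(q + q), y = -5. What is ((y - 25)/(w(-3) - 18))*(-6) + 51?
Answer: 61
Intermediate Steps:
w(q) = 4*q**2 (w(q) = (2*q)*(2*q) = 4*q**2)
((y - 25)/(w(-3) - 18))*(-6) + 51 = ((-5 - 25)/(4*(-3)**2 - 18))*(-6) + 51 = -30/(4*9 - 18)*(-6) + 51 = -30/(36 - 18)*(-6) + 51 = -30/18*(-6) + 51 = -30*1/18*(-6) + 51 = -5/3*(-6) + 51 = 10 + 51 = 61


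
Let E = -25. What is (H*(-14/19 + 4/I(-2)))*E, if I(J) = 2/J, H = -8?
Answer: -18000/19 ≈ -947.37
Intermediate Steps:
(H*(-14/19 + 4/I(-2)))*E = -8*(-14/19 + 4/((2/(-2))))*(-25) = -8*(-14*1/19 + 4/((2*(-1/2))))*(-25) = -8*(-14/19 + 4/(-1))*(-25) = -8*(-14/19 + 4*(-1))*(-25) = -8*(-14/19 - 4)*(-25) = -8*(-90/19)*(-25) = (720/19)*(-25) = -18000/19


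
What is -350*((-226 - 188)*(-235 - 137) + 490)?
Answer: -54074300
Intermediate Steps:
-350*((-226 - 188)*(-235 - 137) + 490) = -350*(-414*(-372) + 490) = -350*(154008 + 490) = -350*154498 = -54074300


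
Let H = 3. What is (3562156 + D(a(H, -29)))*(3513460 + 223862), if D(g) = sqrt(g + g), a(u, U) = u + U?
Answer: 13312923986232 + 7474644*I*sqrt(13) ≈ 1.3313e+13 + 2.695e+7*I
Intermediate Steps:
a(u, U) = U + u
D(g) = sqrt(2)*sqrt(g) (D(g) = sqrt(2*g) = sqrt(2)*sqrt(g))
(3562156 + D(a(H, -29)))*(3513460 + 223862) = (3562156 + sqrt(2)*sqrt(-29 + 3))*(3513460 + 223862) = (3562156 + sqrt(2)*sqrt(-26))*3737322 = (3562156 + sqrt(2)*(I*sqrt(26)))*3737322 = (3562156 + 2*I*sqrt(13))*3737322 = 13312923986232 + 7474644*I*sqrt(13)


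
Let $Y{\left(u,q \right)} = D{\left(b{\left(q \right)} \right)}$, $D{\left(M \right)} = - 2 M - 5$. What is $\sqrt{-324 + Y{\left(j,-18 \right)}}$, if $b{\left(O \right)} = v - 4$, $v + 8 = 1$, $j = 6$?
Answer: $i \sqrt{307} \approx 17.521 i$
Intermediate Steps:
$v = -7$ ($v = -8 + 1 = -7$)
$b{\left(O \right)} = -11$ ($b{\left(O \right)} = -7 - 4 = -11$)
$D{\left(M \right)} = -5 - 2 M$
$Y{\left(u,q \right)} = 17$ ($Y{\left(u,q \right)} = -5 - -22 = -5 + 22 = 17$)
$\sqrt{-324 + Y{\left(j,-18 \right)}} = \sqrt{-324 + 17} = \sqrt{-307} = i \sqrt{307}$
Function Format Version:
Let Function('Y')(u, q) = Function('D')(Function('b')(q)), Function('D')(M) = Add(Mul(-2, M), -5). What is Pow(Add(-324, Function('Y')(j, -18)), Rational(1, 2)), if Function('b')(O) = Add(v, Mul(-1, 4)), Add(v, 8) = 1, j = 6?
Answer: Mul(I, Pow(307, Rational(1, 2))) ≈ Mul(17.521, I)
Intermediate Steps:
v = -7 (v = Add(-8, 1) = -7)
Function('b')(O) = -11 (Function('b')(O) = Add(-7, Mul(-1, 4)) = Add(-7, -4) = -11)
Function('D')(M) = Add(-5, Mul(-2, M))
Function('Y')(u, q) = 17 (Function('Y')(u, q) = Add(-5, Mul(-2, -11)) = Add(-5, 22) = 17)
Pow(Add(-324, Function('Y')(j, -18)), Rational(1, 2)) = Pow(Add(-324, 17), Rational(1, 2)) = Pow(-307, Rational(1, 2)) = Mul(I, Pow(307, Rational(1, 2)))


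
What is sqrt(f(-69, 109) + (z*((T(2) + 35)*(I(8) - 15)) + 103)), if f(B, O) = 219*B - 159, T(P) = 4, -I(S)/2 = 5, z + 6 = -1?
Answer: I*sqrt(8342) ≈ 91.335*I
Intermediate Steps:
z = -7 (z = -6 - 1 = -7)
I(S) = -10 (I(S) = -2*5 = -10)
f(B, O) = -159 + 219*B
sqrt(f(-69, 109) + (z*((T(2) + 35)*(I(8) - 15)) + 103)) = sqrt((-159 + 219*(-69)) + (-7*(4 + 35)*(-10 - 15) + 103)) = sqrt((-159 - 15111) + (-273*(-25) + 103)) = sqrt(-15270 + (-7*(-975) + 103)) = sqrt(-15270 + (6825 + 103)) = sqrt(-15270 + 6928) = sqrt(-8342) = I*sqrt(8342)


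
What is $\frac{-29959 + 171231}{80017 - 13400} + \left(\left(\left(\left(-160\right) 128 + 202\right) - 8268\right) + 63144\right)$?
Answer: $\frac{2304956238}{66617} \approx 34600.0$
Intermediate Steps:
$\frac{-29959 + 171231}{80017 - 13400} + \left(\left(\left(\left(-160\right) 128 + 202\right) - 8268\right) + 63144\right) = \frac{141272}{66617} + \left(\left(\left(-20480 + 202\right) - 8268\right) + 63144\right) = 141272 \cdot \frac{1}{66617} + \left(\left(-20278 - 8268\right) + 63144\right) = \frac{141272}{66617} + \left(-28546 + 63144\right) = \frac{141272}{66617} + 34598 = \frac{2304956238}{66617}$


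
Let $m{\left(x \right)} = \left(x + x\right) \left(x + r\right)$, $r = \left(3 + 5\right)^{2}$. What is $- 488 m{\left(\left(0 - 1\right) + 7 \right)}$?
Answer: $-409920$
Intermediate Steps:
$r = 64$ ($r = 8^{2} = 64$)
$m{\left(x \right)} = 2 x \left(64 + x\right)$ ($m{\left(x \right)} = \left(x + x\right) \left(x + 64\right) = 2 x \left(64 + x\right)$)
$- 488 m{\left(\left(0 - 1\right) + 7 \right)} = - 488 \cdot 2 \left(\left(0 - 1\right) + 7\right) \left(64 + \left(\left(0 - 1\right) + 7\right)\right) = - 488 \cdot 2 \left(-1 + 7\right) \left(64 + \left(-1 + 7\right)\right) = - 488 \cdot 2 \cdot 6 \left(64 + 6\right) = - 488 \cdot 2 \cdot 6 \cdot 70 = \left(-488\right) 840 = -409920$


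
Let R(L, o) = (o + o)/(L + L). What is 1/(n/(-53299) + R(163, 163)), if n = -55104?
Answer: 53299/108403 ≈ 0.49167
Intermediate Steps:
R(L, o) = o/L (R(L, o) = (2*o)/((2*L)) = (2*o)*(1/(2*L)) = o/L)
1/(n/(-53299) + R(163, 163)) = 1/(-55104/(-53299) + 163/163) = 1/(-55104*(-1/53299) + 163*(1/163)) = 1/(55104/53299 + 1) = 1/(108403/53299) = 53299/108403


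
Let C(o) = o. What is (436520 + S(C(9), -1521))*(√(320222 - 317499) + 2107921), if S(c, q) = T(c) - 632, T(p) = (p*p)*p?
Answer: 920354143257 + 436617*√2723 ≈ 9.2038e+11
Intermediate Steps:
T(p) = p³ (T(p) = p²*p = p³)
S(c, q) = -632 + c³ (S(c, q) = c³ - 632 = -632 + c³)
(436520 + S(C(9), -1521))*(√(320222 - 317499) + 2107921) = (436520 + (-632 + 9³))*(√(320222 - 317499) + 2107921) = (436520 + (-632 + 729))*(√2723 + 2107921) = (436520 + 97)*(2107921 + √2723) = 436617*(2107921 + √2723) = 920354143257 + 436617*√2723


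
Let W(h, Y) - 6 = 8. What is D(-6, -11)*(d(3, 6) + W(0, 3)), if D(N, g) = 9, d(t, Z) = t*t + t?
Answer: 234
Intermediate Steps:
W(h, Y) = 14 (W(h, Y) = 6 + 8 = 14)
d(t, Z) = t + t**2 (d(t, Z) = t**2 + t = t + t**2)
D(-6, -11)*(d(3, 6) + W(0, 3)) = 9*(3*(1 + 3) + 14) = 9*(3*4 + 14) = 9*(12 + 14) = 9*26 = 234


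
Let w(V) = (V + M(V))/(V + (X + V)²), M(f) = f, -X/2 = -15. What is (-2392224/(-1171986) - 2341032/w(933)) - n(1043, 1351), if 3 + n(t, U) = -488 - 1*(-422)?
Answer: -70748385388744591/60747941 ≈ -1.1646e+9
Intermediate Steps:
X = 30 (X = -2*(-15) = 30)
n(t, U) = -69 (n(t, U) = -3 + (-488 - 1*(-422)) = -3 + (-488 + 422) = -3 - 66 = -69)
w(V) = 2*V/(V + (30 + V)²) (w(V) = (V + V)/(V + (30 + V)²) = (2*V)/(V + (30 + V)²) = 2*V/(V + (30 + V)²))
(-2392224/(-1171986) - 2341032/w(933)) - n(1043, 1351) = (-2392224/(-1171986) - (1170516 + 390172*(30 + 933)²/311)) - 1*(-69) = (-2392224*(-1/1171986) - 2341032/(2*933/(933 + 963²))) + 69 = (398704/195331 - 2341032/(2*933/(933 + 927369))) + 69 = (398704/195331 - 2341032/(2*933/928302)) + 69 = (398704/195331 - 2341032/(2*933*(1/928302))) + 69 = (398704/195331 - 2341032/311/154717) + 69 = (398704/195331 - 2341032*154717/311) + 69 = (398704/195331 - 362197447944/311) + 69 = -70748389580352520/60747941 + 69 = -70748385388744591/60747941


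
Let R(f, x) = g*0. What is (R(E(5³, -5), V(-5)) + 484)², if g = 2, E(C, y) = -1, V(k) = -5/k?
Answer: 234256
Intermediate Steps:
R(f, x) = 0 (R(f, x) = 2*0 = 0)
(R(E(5³, -5), V(-5)) + 484)² = (0 + 484)² = 484² = 234256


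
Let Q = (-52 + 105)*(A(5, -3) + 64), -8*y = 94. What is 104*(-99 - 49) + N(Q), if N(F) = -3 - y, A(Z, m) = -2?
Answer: -61533/4 ≈ -15383.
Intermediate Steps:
y = -47/4 (y = -1/8*94 = -47/4 ≈ -11.750)
Q = 3286 (Q = (-52 + 105)*(-2 + 64) = 53*62 = 3286)
N(F) = 35/4 (N(F) = -3 - 1*(-47/4) = -3 + 47/4 = 35/4)
104*(-99 - 49) + N(Q) = 104*(-99 - 49) + 35/4 = 104*(-148) + 35/4 = -15392 + 35/4 = -61533/4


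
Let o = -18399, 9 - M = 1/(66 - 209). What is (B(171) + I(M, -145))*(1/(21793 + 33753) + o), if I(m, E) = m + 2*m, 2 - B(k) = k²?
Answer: 328398128932153/611006 ≈ 5.3747e+8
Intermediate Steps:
B(k) = 2 - k²
M = 1288/143 (M = 9 - 1/(66 - 209) = 9 - 1/(-143) = 9 - 1*(-1/143) = 9 + 1/143 = 1288/143 ≈ 9.0070)
I(m, E) = 3*m
(B(171) + I(M, -145))*(1/(21793 + 33753) + o) = ((2 - 1*171²) + 3*(1288/143))*(1/(21793 + 33753) - 18399) = ((2 - 1*29241) + 3864/143)*(1/55546 - 18399) = ((2 - 29241) + 3864/143)*(1/55546 - 18399) = (-29239 + 3864/143)*(-1021990853/55546) = -4177313/143*(-1021990853/55546) = 328398128932153/611006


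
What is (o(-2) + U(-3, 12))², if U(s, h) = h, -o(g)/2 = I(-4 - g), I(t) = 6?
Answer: 0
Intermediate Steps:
o(g) = -12 (o(g) = -2*6 = -12)
(o(-2) + U(-3, 12))² = (-12 + 12)² = 0² = 0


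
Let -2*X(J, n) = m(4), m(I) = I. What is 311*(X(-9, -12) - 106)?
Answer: -33588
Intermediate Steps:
X(J, n) = -2 (X(J, n) = -1/2*4 = -2)
311*(X(-9, -12) - 106) = 311*(-2 - 106) = 311*(-108) = -33588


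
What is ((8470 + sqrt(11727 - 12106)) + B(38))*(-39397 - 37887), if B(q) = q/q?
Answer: -654672764 - 77284*I*sqrt(379) ≈ -6.5467e+8 - 1.5046e+6*I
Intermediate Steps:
B(q) = 1
((8470 + sqrt(11727 - 12106)) + B(38))*(-39397 - 37887) = ((8470 + sqrt(11727 - 12106)) + 1)*(-39397 - 37887) = ((8470 + sqrt(-379)) + 1)*(-77284) = ((8470 + I*sqrt(379)) + 1)*(-77284) = (8471 + I*sqrt(379))*(-77284) = -654672764 - 77284*I*sqrt(379)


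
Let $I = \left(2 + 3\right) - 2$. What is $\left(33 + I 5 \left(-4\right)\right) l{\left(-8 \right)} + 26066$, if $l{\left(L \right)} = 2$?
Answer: $26012$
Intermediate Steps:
$I = 3$ ($I = 5 - 2 = 3$)
$\left(33 + I 5 \left(-4\right)\right) l{\left(-8 \right)} + 26066 = \left(33 + 3 \cdot 5 \left(-4\right)\right) 2 + 26066 = \left(33 + 15 \left(-4\right)\right) 2 + 26066 = \left(33 - 60\right) 2 + 26066 = \left(-27\right) 2 + 26066 = -54 + 26066 = 26012$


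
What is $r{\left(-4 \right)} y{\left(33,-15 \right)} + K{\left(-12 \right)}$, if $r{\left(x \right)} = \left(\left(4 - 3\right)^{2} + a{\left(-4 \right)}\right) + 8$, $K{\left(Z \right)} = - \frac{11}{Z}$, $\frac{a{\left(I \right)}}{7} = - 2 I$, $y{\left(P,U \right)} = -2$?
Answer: $- \frac{1549}{12} \approx -129.08$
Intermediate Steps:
$a{\left(I \right)} = - 14 I$ ($a{\left(I \right)} = 7 \left(- 2 I\right) = - 14 I$)
$r{\left(x \right)} = 65$ ($r{\left(x \right)} = \left(\left(4 - 3\right)^{2} - -56\right) + 8 = \left(1^{2} + 56\right) + 8 = \left(1 + 56\right) + 8 = 57 + 8 = 65$)
$r{\left(-4 \right)} y{\left(33,-15 \right)} + K{\left(-12 \right)} = 65 \left(-2\right) - \frac{11}{-12} = -130 - - \frac{11}{12} = -130 + \frac{11}{12} = - \frac{1549}{12}$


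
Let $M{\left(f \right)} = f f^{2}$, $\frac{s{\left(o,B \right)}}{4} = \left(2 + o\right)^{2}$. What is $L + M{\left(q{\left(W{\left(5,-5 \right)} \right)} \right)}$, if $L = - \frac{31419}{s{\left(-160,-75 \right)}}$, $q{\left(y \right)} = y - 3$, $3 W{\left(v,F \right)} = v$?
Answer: $- \frac{7239097}{2696112} \approx -2.685$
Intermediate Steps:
$W{\left(v,F \right)} = \frac{v}{3}$
$s{\left(o,B \right)} = 4 \left(2 + o\right)^{2}$
$q{\left(y \right)} = -3 + y$
$M{\left(f \right)} = f^{3}$
$L = - \frac{31419}{99856}$ ($L = - \frac{31419}{4 \left(2 - 160\right)^{2}} = - \frac{31419}{4 \left(-158\right)^{2}} = - \frac{31419}{4 \cdot 24964} = - \frac{31419}{99856} \approx -0.31464$)
$L + M{\left(q{\left(W{\left(5,-5 \right)} \right)} \right)} = - \frac{31419}{99856} + \left(-3 + \frac{1}{3} \cdot 5\right)^{3} = - \frac{31419}{99856} + \left(-3 + \frac{5}{3}\right)^{3} = - \frac{31419}{99856} + \left(- \frac{4}{3}\right)^{3} = - \frac{31419}{99856} - \frac{64}{27} = - \frac{7239097}{2696112}$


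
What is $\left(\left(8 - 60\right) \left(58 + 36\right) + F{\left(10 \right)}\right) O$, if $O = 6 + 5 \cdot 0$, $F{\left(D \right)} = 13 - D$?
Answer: $-29310$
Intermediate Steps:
$O = 6$ ($O = 6 + 0 = 6$)
$\left(\left(8 - 60\right) \left(58 + 36\right) + F{\left(10 \right)}\right) O = \left(\left(8 - 60\right) \left(58 + 36\right) + \left(13 - 10\right)\right) 6 = \left(\left(-52\right) 94 + \left(13 - 10\right)\right) 6 = \left(-4888 + 3\right) 6 = \left(-4885\right) 6 = -29310$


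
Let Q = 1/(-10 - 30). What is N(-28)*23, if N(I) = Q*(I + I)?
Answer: 161/5 ≈ 32.200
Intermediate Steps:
Q = -1/40 (Q = 1/(-40) = -1/40 ≈ -0.025000)
N(I) = -I/20 (N(I) = -(I + I)/40 = -I/20)
N(-28)*23 = -1/20*(-28)*23 = (7/5)*23 = 161/5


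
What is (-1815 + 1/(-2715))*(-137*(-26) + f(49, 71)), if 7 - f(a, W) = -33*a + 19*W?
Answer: -6302561554/905 ≈ -6.9642e+6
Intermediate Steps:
f(a, W) = 7 - 19*W + 33*a (f(a, W) = 7 - (-33*a + 19*W) = 7 + (-19*W + 33*a) = 7 - 19*W + 33*a)
(-1815 + 1/(-2715))*(-137*(-26) + f(49, 71)) = (-1815 + 1/(-2715))*(-137*(-26) + (7 - 19*71 + 33*49)) = (-1815 - 1/2715)*(3562 + (7 - 1349 + 1617)) = -4927726*(3562 + 275)/2715 = -4927726/2715*3837 = -6302561554/905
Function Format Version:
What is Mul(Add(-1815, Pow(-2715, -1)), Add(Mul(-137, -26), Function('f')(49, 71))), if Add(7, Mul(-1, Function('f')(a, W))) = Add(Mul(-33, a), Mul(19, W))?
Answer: Rational(-6302561554, 905) ≈ -6.9642e+6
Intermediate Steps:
Function('f')(a, W) = Add(7, Mul(-19, W), Mul(33, a)) (Function('f')(a, W) = Add(7, Mul(-1, Add(Mul(-33, a), Mul(19, W)))) = Add(7, Add(Mul(-19, W), Mul(33, a))) = Add(7, Mul(-19, W), Mul(33, a)))
Mul(Add(-1815, Pow(-2715, -1)), Add(Mul(-137, -26), Function('f')(49, 71))) = Mul(Add(-1815, Pow(-2715, -1)), Add(Mul(-137, -26), Add(7, Mul(-19, 71), Mul(33, 49)))) = Mul(Add(-1815, Rational(-1, 2715)), Add(3562, Add(7, -1349, 1617))) = Mul(Rational(-4927726, 2715), Add(3562, 275)) = Mul(Rational(-4927726, 2715), 3837) = Rational(-6302561554, 905)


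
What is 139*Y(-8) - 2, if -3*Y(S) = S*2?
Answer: 2218/3 ≈ 739.33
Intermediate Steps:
Y(S) = -2*S/3 (Y(S) = -S*2/3 = -2*S/3)
139*Y(-8) - 2 = 139*(-⅔*(-8)) - 2 = 139*(16/3) - 2 = 2224/3 - 2 = 2218/3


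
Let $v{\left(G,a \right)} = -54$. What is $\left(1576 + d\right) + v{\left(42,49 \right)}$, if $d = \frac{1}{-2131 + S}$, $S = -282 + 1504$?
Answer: $\frac{1383497}{909} \approx 1522.0$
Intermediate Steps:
$S = 1222$
$d = - \frac{1}{909}$ ($d = \frac{1}{-2131 + 1222} = \frac{1}{-909} = - \frac{1}{909} \approx -0.0011001$)
$\left(1576 + d\right) + v{\left(42,49 \right)} = \left(1576 - \frac{1}{909}\right) - 54 = \frac{1432583}{909} - 54 = \frac{1383497}{909}$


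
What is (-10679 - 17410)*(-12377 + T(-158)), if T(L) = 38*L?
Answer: 516303909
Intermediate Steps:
(-10679 - 17410)*(-12377 + T(-158)) = (-10679 - 17410)*(-12377 + 38*(-158)) = -28089*(-12377 - 6004) = -28089*(-18381) = 516303909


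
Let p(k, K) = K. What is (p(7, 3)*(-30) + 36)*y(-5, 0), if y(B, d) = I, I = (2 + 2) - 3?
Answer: -54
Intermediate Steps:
I = 1 (I = 4 - 3 = 1)
y(B, d) = 1
(p(7, 3)*(-30) + 36)*y(-5, 0) = (3*(-30) + 36)*1 = (-90 + 36)*1 = -54*1 = -54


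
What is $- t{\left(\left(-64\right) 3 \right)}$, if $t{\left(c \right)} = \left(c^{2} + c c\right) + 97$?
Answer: $-73825$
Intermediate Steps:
$t{\left(c \right)} = 97 + 2 c^{2}$ ($t{\left(c \right)} = \left(c^{2} + c^{2}\right) + 97 = 2 c^{2} + 97 = 97 + 2 c^{2}$)
$- t{\left(\left(-64\right) 3 \right)} = - (97 + 2 \left(\left(-64\right) 3\right)^{2}) = - (97 + 2 \left(-192\right)^{2}) = - (97 + 2 \cdot 36864) = - (97 + 73728) = \left(-1\right) 73825 = -73825$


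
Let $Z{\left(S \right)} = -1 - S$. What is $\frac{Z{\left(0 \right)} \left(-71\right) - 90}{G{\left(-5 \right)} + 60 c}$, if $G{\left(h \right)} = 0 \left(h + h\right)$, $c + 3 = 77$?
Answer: $- \frac{19}{4440} \approx -0.0042793$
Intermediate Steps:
$c = 74$ ($c = -3 + 77 = 74$)
$G{\left(h \right)} = 0$ ($G{\left(h \right)} = 0 \cdot 2 h = 0$)
$\frac{Z{\left(0 \right)} \left(-71\right) - 90}{G{\left(-5 \right)} + 60 c} = \frac{\left(-1 - 0\right) \left(-71\right) - 90}{0 + 60 \cdot 74} = \frac{\left(-1 + 0\right) \left(-71\right) - 90}{0 + 4440} = \frac{\left(-1\right) \left(-71\right) - 90}{4440} = \left(71 - 90\right) \frac{1}{4440} = \left(-19\right) \frac{1}{4440} = - \frac{19}{4440}$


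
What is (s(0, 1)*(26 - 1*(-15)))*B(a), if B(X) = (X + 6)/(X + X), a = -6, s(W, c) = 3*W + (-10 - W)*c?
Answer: 0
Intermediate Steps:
s(W, c) = 3*W + c*(-10 - W)
B(X) = (6 + X)/(2*X) (B(X) = (6 + X)/((2*X)) = (6 + X)*(1/(2*X)) = (6 + X)/(2*X))
(s(0, 1)*(26 - 1*(-15)))*B(a) = ((-10*1 + 3*0 - 1*0*1)*(26 - 1*(-15)))*((½)*(6 - 6)/(-6)) = ((-10 + 0 + 0)*(26 + 15))*((½)*(-⅙)*0) = -10*41*0 = -410*0 = 0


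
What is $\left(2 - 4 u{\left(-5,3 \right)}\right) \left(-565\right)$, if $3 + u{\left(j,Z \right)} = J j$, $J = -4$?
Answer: $37290$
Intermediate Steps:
$u{\left(j,Z \right)} = -3 - 4 j$
$\left(2 - 4 u{\left(-5,3 \right)}\right) \left(-565\right) = \left(2 - 4 \left(-3 - -20\right)\right) \left(-565\right) = \left(2 - 4 \left(-3 + 20\right)\right) \left(-565\right) = \left(2 - 68\right) \left(-565\right) = \left(-66\right) \left(-565\right) = 37290$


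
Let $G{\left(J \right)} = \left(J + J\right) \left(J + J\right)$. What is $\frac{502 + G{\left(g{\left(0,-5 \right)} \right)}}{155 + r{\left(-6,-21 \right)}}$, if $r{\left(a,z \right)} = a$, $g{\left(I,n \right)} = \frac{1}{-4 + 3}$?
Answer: $\frac{506}{149} \approx 3.396$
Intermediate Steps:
$g{\left(I,n \right)} = -1$ ($g{\left(I,n \right)} = \frac{1}{-1} = -1$)
$G{\left(J \right)} = 4 J^{2}$ ($G{\left(J \right)} = 2 J 2 J = 4 J^{2}$)
$\frac{502 + G{\left(g{\left(0,-5 \right)} \right)}}{155 + r{\left(-6,-21 \right)}} = \frac{502 + 4 \left(-1\right)^{2}}{155 - 6} = \frac{502 + 4 \cdot 1}{149} = \left(502 + 4\right) \frac{1}{149} = 506 \cdot \frac{1}{149} = \frac{506}{149}$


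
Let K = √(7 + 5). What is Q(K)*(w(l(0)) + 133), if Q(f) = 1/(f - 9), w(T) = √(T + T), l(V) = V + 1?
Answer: -399/23 - 266*√3/69 - 3*√2/23 - 2*√6/69 ≈ -24.280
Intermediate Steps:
l(V) = 1 + V
w(T) = √2*√T (w(T) = √(2*T) = √2*√T)
K = 2*√3 (K = √12 = 2*√3 ≈ 3.4641)
Q(f) = 1/(-9 + f)
Q(K)*(w(l(0)) + 133) = (√2*√(1 + 0) + 133)/(-9 + 2*√3) = (√2*√1 + 133)/(-9 + 2*√3) = (√2*1 + 133)/(-9 + 2*√3) = (√2 + 133)/(-9 + 2*√3) = (133 + √2)/(-9 + 2*√3)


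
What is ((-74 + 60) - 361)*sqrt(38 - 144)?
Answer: -375*I*sqrt(106) ≈ -3860.9*I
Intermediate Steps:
((-74 + 60) - 361)*sqrt(38 - 144) = (-14 - 361)*sqrt(-106) = -375*I*sqrt(106)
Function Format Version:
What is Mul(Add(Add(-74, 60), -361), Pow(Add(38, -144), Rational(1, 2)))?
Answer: Mul(-375, I, Pow(106, Rational(1, 2))) ≈ Mul(-3860.9, I)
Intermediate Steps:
Mul(Add(Add(-74, 60), -361), Pow(Add(38, -144), Rational(1, 2))) = Mul(Add(-14, -361), Pow(-106, Rational(1, 2))) = Mul(-375, Mul(I, Pow(106, Rational(1, 2)))) = Mul(-375, I, Pow(106, Rational(1, 2)))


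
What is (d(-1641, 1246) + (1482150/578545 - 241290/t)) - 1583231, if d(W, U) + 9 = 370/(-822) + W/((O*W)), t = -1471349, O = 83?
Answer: -835903596622630362944/527970999028803 ≈ -1.5832e+6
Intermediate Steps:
d(W, U) = -321961/34113 (d(W, U) = -9 + (370/(-822) + W/((83*W))) = -9 + (370*(-1/822) + W*(1/(83*W))) = -9 + (-185/411 + 1/83) = -9 - 14944/34113 = -321961/34113)
(d(-1641, 1246) + (1482150/578545 - 241290/t)) - 1583231 = (-321961/34113 + (1482150/578545 - 241290/(-1471349))) - 1583231 = (-321961/34113 + (1482150*(1/578545) - 241290*(-1/1471349))) - 1583231 = (-321961/34113 + (296430/115709 + 241290/1471349)) - 1583231 = (-321961/34113 + 42188309880/15477120131) - 1583231 = -3543859259560451/527970999028803 - 1583231 = -835903596622630362944/527970999028803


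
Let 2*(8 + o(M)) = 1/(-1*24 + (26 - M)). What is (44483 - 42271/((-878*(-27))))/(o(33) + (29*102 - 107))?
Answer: 32688623537/2089269045 ≈ 15.646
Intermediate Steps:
o(M) = -8 + 1/(2*(2 - M)) (o(M) = -8 + 1/(2*(-1*24 + (26 - M))) = -8 + 1/(2*(-24 + (26 - M))) = -8 + 1/(2*(2 - M)))
(44483 - 42271/((-878*(-27))))/(o(33) + (29*102 - 107)) = (44483 - 42271/((-878*(-27))))/((31 - 16*33)/(2*(-2 + 33)) + (29*102 - 107)) = (44483 - 42271/23706)/((1/2)*(31 - 528)/31 + (2958 - 107)) = (44483 - 42271*1/23706)/((1/2)*(1/31)*(-497) + 2851) = (44483 - 42271/23706)/(-497/62 + 2851) = 1054471727/(23706*(176265/62)) = (1054471727/23706)*(62/176265) = 32688623537/2089269045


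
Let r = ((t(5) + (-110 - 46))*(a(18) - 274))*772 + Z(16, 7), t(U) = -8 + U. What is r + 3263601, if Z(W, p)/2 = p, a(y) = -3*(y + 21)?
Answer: 51258083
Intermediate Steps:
a(y) = -63 - 3*y (a(y) = -3*(21 + y) = -63 - 3*y)
Z(W, p) = 2*p
r = 47994482 (r = (((-8 + 5) + (-110 - 46))*((-63 - 3*18) - 274))*772 + 2*7 = ((-3 - 156)*((-63 - 54) - 274))*772 + 14 = -159*(-117 - 274)*772 + 14 = -159*(-391)*772 + 14 = 62169*772 + 14 = 47994468 + 14 = 47994482)
r + 3263601 = 47994482 + 3263601 = 51258083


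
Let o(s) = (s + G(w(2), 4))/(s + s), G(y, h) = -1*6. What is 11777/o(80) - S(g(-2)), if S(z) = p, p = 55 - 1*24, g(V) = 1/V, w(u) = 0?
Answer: 941013/37 ≈ 25433.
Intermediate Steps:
G(y, h) = -6
o(s) = (-6 + s)/(2*s) (o(s) = (s - 6)/(s + s) = (-6 + s)/((2*s)) = (-6 + s)*(1/(2*s)) = (-6 + s)/(2*s))
p = 31 (p = 55 - 24 = 31)
S(z) = 31
11777/o(80) - S(g(-2)) = 11777/(((1/2)*(-6 + 80)/80)) - 1*31 = 11777/(((1/2)*(1/80)*74)) - 31 = 11777/(37/80) - 31 = 11777*(80/37) - 31 = 942160/37 - 31 = 941013/37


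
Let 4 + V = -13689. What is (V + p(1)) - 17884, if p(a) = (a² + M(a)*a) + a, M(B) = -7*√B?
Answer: -31582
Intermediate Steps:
V = -13693 (V = -4 - 13689 = -13693)
p(a) = a + a² - 7*a^(3/2) (p(a) = (a² + (-7*√a)*a) + a = (a² - 7*a^(3/2)) + a = a + a² - 7*a^(3/2))
(V + p(1)) - 17884 = (-13693 + 1*(1 + 1 - 7*√1)) - 17884 = (-13693 + 1*(1 + 1 - 7*1)) - 17884 = (-13693 + 1*(1 + 1 - 7)) - 17884 = (-13693 + 1*(-5)) - 17884 = (-13693 - 5) - 17884 = -13698 - 17884 = -31582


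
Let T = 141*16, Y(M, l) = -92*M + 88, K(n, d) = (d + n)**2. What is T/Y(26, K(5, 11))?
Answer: -47/48 ≈ -0.97917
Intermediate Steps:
Y(M, l) = 88 - 92*M
T = 2256
T/Y(26, K(5, 11)) = 2256/(88 - 92*26) = 2256/(88 - 2392) = 2256/(-2304) = 2256*(-1/2304) = -47/48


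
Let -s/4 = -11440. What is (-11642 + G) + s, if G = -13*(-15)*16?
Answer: 37238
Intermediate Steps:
s = 45760 (s = -4*(-11440) = 45760)
G = 3120 (G = 195*16 = 3120)
(-11642 + G) + s = (-11642 + 3120) + 45760 = -8522 + 45760 = 37238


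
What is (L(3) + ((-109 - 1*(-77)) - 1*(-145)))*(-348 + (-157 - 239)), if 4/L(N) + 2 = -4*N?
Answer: -587016/7 ≈ -83859.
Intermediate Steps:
L(N) = 4/(-2 - 4*N)
(L(3) + ((-109 - 1*(-77)) - 1*(-145)))*(-348 + (-157 - 239)) = (-2/(1 + 2*3) + ((-109 - 1*(-77)) - 1*(-145)))*(-348 + (-157 - 239)) = (-2/(1 + 6) + ((-109 + 77) + 145))*(-348 - 396) = (-2/7 + (-32 + 145))*(-744) = (-2*⅐ + 113)*(-744) = (-2/7 + 113)*(-744) = (789/7)*(-744) = -587016/7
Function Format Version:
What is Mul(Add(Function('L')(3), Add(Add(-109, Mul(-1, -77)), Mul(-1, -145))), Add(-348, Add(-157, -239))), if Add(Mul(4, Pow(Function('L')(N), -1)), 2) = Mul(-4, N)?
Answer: Rational(-587016, 7) ≈ -83859.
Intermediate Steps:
Function('L')(N) = Mul(4, Pow(Add(-2, Mul(-4, N)), -1))
Mul(Add(Function('L')(3), Add(Add(-109, Mul(-1, -77)), Mul(-1, -145))), Add(-348, Add(-157, -239))) = Mul(Add(Mul(-2, Pow(Add(1, Mul(2, 3)), -1)), Add(Add(-109, Mul(-1, -77)), Mul(-1, -145))), Add(-348, Add(-157, -239))) = Mul(Add(Mul(-2, Pow(Add(1, 6), -1)), Add(Add(-109, 77), 145)), Add(-348, -396)) = Mul(Add(Mul(-2, Pow(7, -1)), Add(-32, 145)), -744) = Mul(Add(Mul(-2, Rational(1, 7)), 113), -744) = Mul(Add(Rational(-2, 7), 113), -744) = Mul(Rational(789, 7), -744) = Rational(-587016, 7)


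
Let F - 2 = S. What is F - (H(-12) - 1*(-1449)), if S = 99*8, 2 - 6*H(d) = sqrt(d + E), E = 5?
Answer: -1966/3 + I*sqrt(7)/6 ≈ -655.33 + 0.44096*I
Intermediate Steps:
H(d) = 1/3 - sqrt(5 + d)/6 (H(d) = 1/3 - sqrt(d + 5)/6 = 1/3 - sqrt(5 + d)/6)
S = 792
F = 794 (F = 2 + 792 = 794)
F - (H(-12) - 1*(-1449)) = 794 - ((1/3 - sqrt(5 - 12)/6) - 1*(-1449)) = 794 - ((1/3 - I*sqrt(7)/6) + 1449) = 794 - (4348/3 - I*sqrt(7)/6) = 794 + (-4348/3 + I*sqrt(7)/6) = -1966/3 + I*sqrt(7)/6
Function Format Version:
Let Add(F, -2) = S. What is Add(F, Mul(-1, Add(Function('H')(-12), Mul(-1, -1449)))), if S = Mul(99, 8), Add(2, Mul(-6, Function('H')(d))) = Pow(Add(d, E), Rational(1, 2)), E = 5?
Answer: Add(Rational(-1966, 3), Mul(Rational(1, 6), I, Pow(7, Rational(1, 2)))) ≈ Add(-655.33, Mul(0.44096, I))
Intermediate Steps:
Function('H')(d) = Add(Rational(1, 3), Mul(Rational(-1, 6), Pow(Add(5, d), Rational(1, 2)))) (Function('H')(d) = Add(Rational(1, 3), Mul(Rational(-1, 6), Pow(Add(d, 5), Rational(1, 2)))) = Add(Rational(1, 3), Mul(Rational(-1, 6), Pow(Add(5, d), Rational(1, 2)))))
S = 792
F = 794 (F = Add(2, 792) = 794)
Add(F, Mul(-1, Add(Function('H')(-12), Mul(-1, -1449)))) = Add(794, Mul(-1, Add(Add(Rational(1, 3), Mul(Rational(-1, 6), Pow(Add(5, -12), Rational(1, 2)))), Mul(-1, -1449)))) = Add(794, Mul(-1, Add(Add(Rational(1, 3), Mul(Rational(-1, 6), Pow(-7, Rational(1, 2)))), 1449))) = Add(794, Mul(-1, Add(Add(Rational(1, 3), Mul(Rational(-1, 6), Mul(I, Pow(7, Rational(1, 2))))), 1449))) = Add(794, Mul(-1, Add(Add(Rational(1, 3), Mul(Rational(-1, 6), I, Pow(7, Rational(1, 2)))), 1449))) = Add(794, Mul(-1, Add(Rational(4348, 3), Mul(Rational(-1, 6), I, Pow(7, Rational(1, 2)))))) = Add(794, Add(Rational(-4348, 3), Mul(Rational(1, 6), I, Pow(7, Rational(1, 2))))) = Add(Rational(-1966, 3), Mul(Rational(1, 6), I, Pow(7, Rational(1, 2))))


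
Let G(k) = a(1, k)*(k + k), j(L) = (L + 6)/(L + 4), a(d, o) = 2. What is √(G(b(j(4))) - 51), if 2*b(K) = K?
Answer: I*√194/2 ≈ 6.9642*I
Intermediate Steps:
j(L) = (6 + L)/(4 + L)
b(K) = K/2
G(k) = 4*k (G(k) = 2*(k + k) = 2*(2*k) = 4*k)
√(G(b(j(4))) - 51) = √(4*(((6 + 4)/(4 + 4))/2) - 51) = √(4*((10/8)/2) - 51) = √(4*(((⅛)*10)/2) - 51) = √(4*((½)*(5/4)) - 51) = √(4*(5/8) - 51) = √(5/2 - 51) = √(-97/2) = I*√194/2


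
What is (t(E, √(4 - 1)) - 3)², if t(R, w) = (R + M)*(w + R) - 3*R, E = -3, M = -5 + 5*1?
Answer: 252 - 90*√3 ≈ 96.115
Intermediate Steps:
M = 0 (M = -5 + 5 = 0)
t(R, w) = -3*R + R*(R + w) (t(R, w) = (R + 0)*(w + R) - 3*R = R*(R + w) - 3*R = -3*R + R*(R + w))
(t(E, √(4 - 1)) - 3)² = (-3*(-3 - 3 + √(4 - 1)) - 3)² = (-3*(-3 - 3 + √3) - 3)² = (-3*(-6 + √3) - 3)² = ((18 - 3*√3) - 3)² = (15 - 3*√3)²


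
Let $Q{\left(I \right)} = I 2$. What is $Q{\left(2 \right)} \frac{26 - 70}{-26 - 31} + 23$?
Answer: $\frac{1487}{57} \approx 26.088$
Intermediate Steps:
$Q{\left(I \right)} = 2 I$
$Q{\left(2 \right)} \frac{26 - 70}{-26 - 31} + 23 = 2 \cdot 2 \frac{26 - 70}{-26 - 31} + 23 = 4 \left(- \frac{44}{-57}\right) + 23 = 4 \left(\left(-44\right) \left(- \frac{1}{57}\right)\right) + 23 = 4 \cdot \frac{44}{57} + 23 = \frac{176}{57} + 23 = \frac{1487}{57}$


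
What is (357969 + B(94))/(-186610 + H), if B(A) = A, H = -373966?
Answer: -358063/560576 ≈ -0.63874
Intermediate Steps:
(357969 + B(94))/(-186610 + H) = (357969 + 94)/(-186610 - 373966) = 358063/(-560576) = 358063*(-1/560576) = -358063/560576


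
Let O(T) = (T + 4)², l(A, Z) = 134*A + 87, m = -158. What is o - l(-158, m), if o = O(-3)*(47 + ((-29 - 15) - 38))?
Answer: 21050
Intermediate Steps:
l(A, Z) = 87 + 134*A
O(T) = (4 + T)²
o = -35 (o = (4 - 3)²*(47 + ((-29 - 15) - 38)) = 1²*(47 + (-44 - 38)) = 1*(47 - 82) = 1*(-35) = -35)
o - l(-158, m) = -35 - (87 + 134*(-158)) = -35 - (87 - 21172) = -35 - 1*(-21085) = -35 + 21085 = 21050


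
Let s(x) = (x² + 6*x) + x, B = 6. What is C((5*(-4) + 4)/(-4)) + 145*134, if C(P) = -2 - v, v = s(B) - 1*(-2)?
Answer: 19348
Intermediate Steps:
s(x) = x² + 7*x
v = 80 (v = 6*(7 + 6) - 1*(-2) = 6*13 + 2 = 78 + 2 = 80)
C(P) = -82 (C(P) = -2 - 1*80 = -2 - 80 = -82)
C((5*(-4) + 4)/(-4)) + 145*134 = -82 + 145*134 = -82 + 19430 = 19348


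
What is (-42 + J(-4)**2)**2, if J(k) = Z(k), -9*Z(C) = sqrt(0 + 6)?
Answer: 1281424/729 ≈ 1757.8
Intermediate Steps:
Z(C) = -sqrt(6)/9 (Z(C) = -sqrt(0 + 6)/9 = -sqrt(6)/9)
J(k) = -sqrt(6)/9
(-42 + J(-4)**2)**2 = (-42 + (-sqrt(6)/9)**2)**2 = (-42 + 2/27)**2 = (-1132/27)**2 = 1281424/729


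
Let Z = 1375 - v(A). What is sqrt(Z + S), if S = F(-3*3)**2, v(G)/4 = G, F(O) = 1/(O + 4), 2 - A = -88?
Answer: 4*sqrt(1586)/5 ≈ 31.860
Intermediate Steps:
A = 90 (A = 2 - 1*(-88) = 2 + 88 = 90)
F(O) = 1/(4 + O)
v(G) = 4*G
S = 1/25 (S = (1/(4 - 3*3))**2 = (1/(4 - 9))**2 = (1/(-5))**2 = (-1/5)**2 = 1/25 ≈ 0.040000)
Z = 1015 (Z = 1375 - 4*90 = 1375 - 1*360 = 1375 - 360 = 1015)
sqrt(Z + S) = sqrt(1015 + 1/25) = sqrt(25376/25) = 4*sqrt(1586)/5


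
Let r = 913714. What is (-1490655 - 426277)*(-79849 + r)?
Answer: -1598462502180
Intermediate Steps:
(-1490655 - 426277)*(-79849 + r) = (-1490655 - 426277)*(-79849 + 913714) = -1916932*833865 = -1598462502180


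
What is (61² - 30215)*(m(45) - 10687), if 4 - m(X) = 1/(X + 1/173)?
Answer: 1101859111717/3893 ≈ 2.8304e+8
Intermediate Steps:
m(X) = 4 - 1/(1/173 + X) (m(X) = 4 - 1/(X + 1/173) = 4 - 1/(1/173 + X))
(61² - 30215)*(m(45) - 10687) = (61² - 30215)*((-169 + 692*45)/(1 + 173*45) - 10687) = (3721 - 30215)*((-169 + 31140)/(1 + 7785) - 10687) = -26494*(30971/7786 - 10687) = -26494*(-83178011/7786) = 1101859111717/3893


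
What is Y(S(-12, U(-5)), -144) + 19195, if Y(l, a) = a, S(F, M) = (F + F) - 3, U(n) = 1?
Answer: 19051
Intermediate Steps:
S(F, M) = -3 + 2*F (S(F, M) = 2*F - 3 = -3 + 2*F)
Y(S(-12, U(-5)), -144) + 19195 = -144 + 19195 = 19051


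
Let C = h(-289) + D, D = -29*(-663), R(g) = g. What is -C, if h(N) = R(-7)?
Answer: -19220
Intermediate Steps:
D = 19227
h(N) = -7
C = 19220 (C = -7 + 19227 = 19220)
-C = -1*19220 = -19220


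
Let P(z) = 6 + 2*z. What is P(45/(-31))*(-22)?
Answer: -2112/31 ≈ -68.129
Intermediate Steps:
P(45/(-31))*(-22) = (6 + 2*(45/(-31)))*(-22) = (6 + 2*(45*(-1/31)))*(-22) = (6 + 2*(-45/31))*(-22) = (6 - 90/31)*(-22) = (96/31)*(-22) = -2112/31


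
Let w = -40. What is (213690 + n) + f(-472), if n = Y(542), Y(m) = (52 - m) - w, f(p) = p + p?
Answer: 212296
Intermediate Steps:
f(p) = 2*p
Y(m) = 92 - m (Y(m) = (52 - m) - 1*(-40) = (52 - m) + 40 = 92 - m)
n = -450 (n = 92 - 1*542 = 92 - 542 = -450)
(213690 + n) + f(-472) = (213690 - 450) + 2*(-472) = 213240 - 944 = 212296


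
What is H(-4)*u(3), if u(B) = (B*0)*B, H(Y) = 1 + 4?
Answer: 0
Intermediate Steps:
H(Y) = 5
u(B) = 0 (u(B) = 0*B = 0)
H(-4)*u(3) = 5*0 = 0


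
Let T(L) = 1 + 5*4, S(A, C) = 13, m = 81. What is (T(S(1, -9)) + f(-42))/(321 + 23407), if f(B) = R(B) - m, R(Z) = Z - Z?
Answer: -15/5932 ≈ -0.0025287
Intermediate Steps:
R(Z) = 0
T(L) = 21 (T(L) = 1 + 20 = 21)
f(B) = -81 (f(B) = 0 - 1*81 = 0 - 81 = -81)
(T(S(1, -9)) + f(-42))/(321 + 23407) = (21 - 81)/(321 + 23407) = -60/23728 = -60*1/23728 = -15/5932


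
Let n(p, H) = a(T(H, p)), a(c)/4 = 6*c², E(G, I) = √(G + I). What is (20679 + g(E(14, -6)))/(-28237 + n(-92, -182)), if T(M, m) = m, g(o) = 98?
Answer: 20777/174899 ≈ 0.11879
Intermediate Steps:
a(c) = 24*c² (a(c) = 4*(6*c²) = 24*c²)
n(p, H) = 24*p²
(20679 + g(E(14, -6)))/(-28237 + n(-92, -182)) = (20679 + 98)/(-28237 + 24*(-92)²) = 20777/(-28237 + 24*8464) = 20777/(-28237 + 203136) = 20777/174899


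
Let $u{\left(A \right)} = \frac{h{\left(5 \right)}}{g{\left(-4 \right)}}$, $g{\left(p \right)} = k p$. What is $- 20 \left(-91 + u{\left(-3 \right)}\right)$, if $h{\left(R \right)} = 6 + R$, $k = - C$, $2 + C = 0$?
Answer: $\frac{3695}{2} \approx 1847.5$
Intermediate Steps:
$C = -2$ ($C = -2 + 0 = -2$)
$k = 2$ ($k = \left(-1\right) \left(-2\right) = 2$)
$g{\left(p \right)} = 2 p$
$u{\left(A \right)} = - \frac{11}{8}$ ($u{\left(A \right)} = \frac{6 + 5}{2 \left(-4\right)} = \frac{11}{-8} = 11 \left(- \frac{1}{8}\right) = - \frac{11}{8}$)
$- 20 \left(-91 + u{\left(-3 \right)}\right) = - 20 \left(-91 - \frac{11}{8}\right) = \left(-20\right) \left(- \frac{739}{8}\right) = \frac{3695}{2}$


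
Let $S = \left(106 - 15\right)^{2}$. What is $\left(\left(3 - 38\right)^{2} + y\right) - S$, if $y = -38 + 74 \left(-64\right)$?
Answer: $-11830$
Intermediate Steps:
$y = -4774$ ($y = -38 - 4736 = -4774$)
$S = 8281$ ($S = 91^{2} = 8281$)
$\left(\left(3 - 38\right)^{2} + y\right) - S = \left(\left(3 - 38\right)^{2} - 4774\right) - 8281 = \left(\left(-35\right)^{2} - 4774\right) - 8281 = \left(1225 - 4774\right) - 8281 = -3549 - 8281 = -11830$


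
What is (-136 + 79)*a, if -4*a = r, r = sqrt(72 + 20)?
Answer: 57*sqrt(23)/2 ≈ 136.68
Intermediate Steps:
r = 2*sqrt(23) (r = sqrt(92) = 2*sqrt(23) ≈ 9.5917)
a = -sqrt(23)/2 ≈ -2.3979
(-136 + 79)*a = (-136 + 79)*(-sqrt(23)/2) = -(-57)*sqrt(23)/2 = 57*sqrt(23)/2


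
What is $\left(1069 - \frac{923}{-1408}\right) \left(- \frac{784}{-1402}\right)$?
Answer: $\frac{73797675}{123376} \approx 598.15$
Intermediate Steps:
$\left(1069 - \frac{923}{-1408}\right) \left(- \frac{784}{-1402}\right) = \left(1069 - - \frac{923}{1408}\right) \left(\left(-784\right) \left(- \frac{1}{1402}\right)\right) = \left(1069 + \frac{923}{1408}\right) \frac{392}{701} = \frac{1506075}{1408} \cdot \frac{392}{701} = \frac{73797675}{123376}$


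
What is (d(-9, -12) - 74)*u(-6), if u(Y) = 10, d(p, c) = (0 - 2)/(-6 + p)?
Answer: -2216/3 ≈ -738.67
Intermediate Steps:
d(p, c) = -2/(-6 + p)
(d(-9, -12) - 74)*u(-6) = (-2/(-6 - 9) - 74)*10 = (-2/(-15) - 74)*10 = (-2*(-1/15) - 74)*10 = (2/15 - 74)*10 = -1108/15*10 = -2216/3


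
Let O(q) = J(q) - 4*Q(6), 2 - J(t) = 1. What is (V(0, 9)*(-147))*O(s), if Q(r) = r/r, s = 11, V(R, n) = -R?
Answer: 0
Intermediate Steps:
J(t) = 1 (J(t) = 2 - 1*1 = 2 - 1 = 1)
Q(r) = 1
O(q) = -3 (O(q) = 1 - 4*1 = 1 - 4 = -3)
(V(0, 9)*(-147))*O(s) = (-1*0*(-147))*(-3) = (0*(-147))*(-3) = 0*(-3) = 0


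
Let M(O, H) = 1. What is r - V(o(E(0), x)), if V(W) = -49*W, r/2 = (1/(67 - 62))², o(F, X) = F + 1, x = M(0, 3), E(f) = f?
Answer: 1227/25 ≈ 49.080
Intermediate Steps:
x = 1
o(F, X) = 1 + F
r = 2/25 (r = 2*(1/(67 - 62))² = 2*(1/5)² = 2*(⅕)² = 2*(1/25) = 2/25 ≈ 0.080000)
r - V(o(E(0), x)) = 2/25 - (-49)*(1 + 0) = 2/25 - (-49) = 2/25 - 1*(-49) = 2/25 + 49 = 1227/25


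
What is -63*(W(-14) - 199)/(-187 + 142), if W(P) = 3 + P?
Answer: -294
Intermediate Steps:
-63*(W(-14) - 199)/(-187 + 142) = -63*((3 - 14) - 199)/(-187 + 142) = -63*(-11 - 199)/(-45) = -(-13230)*(-1)/45 = -63*14/3 = -294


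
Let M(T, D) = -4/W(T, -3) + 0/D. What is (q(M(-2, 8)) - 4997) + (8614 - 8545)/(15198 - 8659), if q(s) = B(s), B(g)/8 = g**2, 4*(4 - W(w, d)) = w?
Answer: -2643352466/529659 ≈ -4990.7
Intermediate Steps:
W(w, d) = 4 - w/4
B(g) = 8*g**2
M(T, D) = -4/(4 - T/4) (M(T, D) = -4/(4 - T/4) + 0/D = -4/(4 - T/4) + 0 = -4/(4 - T/4))
q(s) = 8*s**2
(q(M(-2, 8)) - 4997) + (8614 - 8545)/(15198 - 8659) = (8*(16/(-16 - 2))**2 - 4997) + (8614 - 8545)/(15198 - 8659) = (8*(16/(-18))**2 - 4997) + 69/6539 = (8*(16*(-1/18))**2 - 4997) + 69*(1/6539) = (8*(-8/9)**2 - 4997) + 69/6539 = (8*(64/81) - 4997) + 69/6539 = (512/81 - 4997) + 69/6539 = -404245/81 + 69/6539 = -2643352466/529659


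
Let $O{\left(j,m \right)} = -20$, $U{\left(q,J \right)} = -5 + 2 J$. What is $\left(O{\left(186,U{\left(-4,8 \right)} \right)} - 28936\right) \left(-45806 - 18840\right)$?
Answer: $1871889576$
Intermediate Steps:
$\left(O{\left(186,U{\left(-4,8 \right)} \right)} - 28936\right) \left(-45806 - 18840\right) = \left(-20 - 28936\right) \left(-45806 - 18840\right) = \left(-28956\right) \left(-64646\right) = 1871889576$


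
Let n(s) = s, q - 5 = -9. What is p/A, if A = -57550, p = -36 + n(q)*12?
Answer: 42/28775 ≈ 0.0014596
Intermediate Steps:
q = -4 (q = 5 - 9 = -4)
p = -84 (p = -36 - 4*12 = -36 - 48 = -84)
p/A = -84/(-57550) = -84*(-1/57550) = 42/28775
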